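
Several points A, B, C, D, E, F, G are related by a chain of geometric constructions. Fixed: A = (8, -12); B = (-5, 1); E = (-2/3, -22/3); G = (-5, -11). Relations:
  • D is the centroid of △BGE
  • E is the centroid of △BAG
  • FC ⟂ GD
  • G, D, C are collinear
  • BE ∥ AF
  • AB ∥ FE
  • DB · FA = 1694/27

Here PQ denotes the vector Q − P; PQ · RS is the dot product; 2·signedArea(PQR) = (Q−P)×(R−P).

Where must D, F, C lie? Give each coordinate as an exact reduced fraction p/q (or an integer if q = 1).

1. D_x = -32/9  [D is the centroid of △BGE]
2. D_y = -52/9  [D is the centroid of △BGE]
   → D = (-32/9, -52/9)
3. F_x = 37/3  [AB ∥ FE ∩ BE ∥ AF]
4. F_y = -61/3  [AB ∥ FE ∩ BE ∥ AF]
   → F = (37/3, -61/3)
5. C_x = -21995/3567  [G, D, C are collinear ∩ FC ⟂ GD]
6. C_y = -54277/3567  [G, D, C are collinear ∩ FC ⟂ GD]
   → C = (-21995/3567, -54277/3567)

C = (-21995/3567, -54277/3567)
D = (-32/9, -52/9)
F = (37/3, -61/3)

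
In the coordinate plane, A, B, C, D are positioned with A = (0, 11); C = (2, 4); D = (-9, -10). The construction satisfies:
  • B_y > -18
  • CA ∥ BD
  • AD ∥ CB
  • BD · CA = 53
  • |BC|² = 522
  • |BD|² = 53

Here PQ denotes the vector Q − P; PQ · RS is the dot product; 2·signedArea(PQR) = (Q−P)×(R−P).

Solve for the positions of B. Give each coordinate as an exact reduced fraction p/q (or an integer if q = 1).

1. B_x = -7  [CA ∥ BD ∩ AD ∥ CB]
2. B_y = -17  [CA ∥ BD ∩ AD ∥ CB]
   → B = (-7, -17)

B = (-7, -17)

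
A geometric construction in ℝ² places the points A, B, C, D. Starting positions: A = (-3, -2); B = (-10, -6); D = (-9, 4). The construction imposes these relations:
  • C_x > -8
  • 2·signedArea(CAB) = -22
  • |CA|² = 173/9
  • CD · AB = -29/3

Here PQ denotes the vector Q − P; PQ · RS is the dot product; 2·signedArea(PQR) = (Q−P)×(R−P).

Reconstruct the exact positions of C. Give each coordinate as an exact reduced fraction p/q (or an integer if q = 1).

C = (-22/3, -4/3)

1. C_x = -22/3  [2·signedArea(CAB) = -22 ∩ CD · AB = -29/3]
2. C_y = -4/3  [2·signedArea(CAB) = -22 ∩ CD · AB = -29/3]
   → C = (-22/3, -4/3)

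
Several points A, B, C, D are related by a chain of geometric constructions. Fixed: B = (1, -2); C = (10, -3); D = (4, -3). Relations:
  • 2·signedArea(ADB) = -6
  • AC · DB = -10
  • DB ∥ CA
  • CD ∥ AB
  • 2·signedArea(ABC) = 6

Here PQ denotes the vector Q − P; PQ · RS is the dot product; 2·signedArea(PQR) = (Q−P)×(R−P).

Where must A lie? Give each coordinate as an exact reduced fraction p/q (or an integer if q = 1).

1. A_x = 7  [CD ∥ AB ∩ DB ∥ CA]
2. A_y = -2  [CD ∥ AB ∩ DB ∥ CA]
   → A = (7, -2)

A = (7, -2)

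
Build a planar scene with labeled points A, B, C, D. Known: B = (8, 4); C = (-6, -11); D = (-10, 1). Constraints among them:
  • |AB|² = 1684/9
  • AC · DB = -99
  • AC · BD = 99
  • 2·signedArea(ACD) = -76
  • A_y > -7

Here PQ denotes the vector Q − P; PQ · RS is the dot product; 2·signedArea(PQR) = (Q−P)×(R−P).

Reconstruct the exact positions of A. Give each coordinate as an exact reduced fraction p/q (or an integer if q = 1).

A = (-4/3, -6)

1. A_x = -4/3  [2·signedArea(ACD) = -76 ∩ AC · BD = 99]
2. A_y = -6  [2·signedArea(ACD) = -76 ∩ AC · BD = 99]
   → A = (-4/3, -6)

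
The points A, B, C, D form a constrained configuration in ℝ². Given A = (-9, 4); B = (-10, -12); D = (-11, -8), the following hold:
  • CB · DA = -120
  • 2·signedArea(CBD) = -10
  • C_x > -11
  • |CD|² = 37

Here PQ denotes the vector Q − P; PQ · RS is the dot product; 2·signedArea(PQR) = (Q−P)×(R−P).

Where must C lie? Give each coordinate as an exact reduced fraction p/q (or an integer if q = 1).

1. C_x = -10  [CB · DA = -120 ∩ 2·signedArea(CBD) = -10]
2. C_y = -2  [CB · DA = -120 ∩ 2·signedArea(CBD) = -10]
   → C = (-10, -2)

C = (-10, -2)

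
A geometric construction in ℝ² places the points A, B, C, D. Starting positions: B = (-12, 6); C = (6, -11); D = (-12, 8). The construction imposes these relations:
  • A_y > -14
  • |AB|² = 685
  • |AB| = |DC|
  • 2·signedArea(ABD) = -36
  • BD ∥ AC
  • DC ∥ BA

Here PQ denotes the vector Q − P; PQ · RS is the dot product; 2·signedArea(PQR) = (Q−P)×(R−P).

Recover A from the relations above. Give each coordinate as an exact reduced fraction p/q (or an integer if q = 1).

A = (6, -13)

1. A_x = 6  [BD ∥ AC ∩ DC ∥ BA]
2. A_y = -13  [BD ∥ AC ∩ DC ∥ BA]
   → A = (6, -13)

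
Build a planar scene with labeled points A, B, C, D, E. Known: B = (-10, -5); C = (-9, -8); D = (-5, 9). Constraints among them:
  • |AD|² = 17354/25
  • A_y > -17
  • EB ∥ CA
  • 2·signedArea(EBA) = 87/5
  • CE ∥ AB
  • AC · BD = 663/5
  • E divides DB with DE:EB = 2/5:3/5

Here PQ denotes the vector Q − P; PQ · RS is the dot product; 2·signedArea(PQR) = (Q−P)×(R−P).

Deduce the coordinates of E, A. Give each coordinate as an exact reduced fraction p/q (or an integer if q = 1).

A = (-12, -82/5)
E = (-7, 17/5)

1. E_x = -7  [E divides DB with DE:EB = 2/5:3/5]
2. E_y = 17/5  [E divides DB with DE:EB = 2/5:3/5]
   → E = (-7, 17/5)
3. A_x = -12  [CE ∥ AB ∩ EB ∥ CA]
4. A_y = -82/5  [CE ∥ AB ∩ EB ∥ CA]
   → A = (-12, -82/5)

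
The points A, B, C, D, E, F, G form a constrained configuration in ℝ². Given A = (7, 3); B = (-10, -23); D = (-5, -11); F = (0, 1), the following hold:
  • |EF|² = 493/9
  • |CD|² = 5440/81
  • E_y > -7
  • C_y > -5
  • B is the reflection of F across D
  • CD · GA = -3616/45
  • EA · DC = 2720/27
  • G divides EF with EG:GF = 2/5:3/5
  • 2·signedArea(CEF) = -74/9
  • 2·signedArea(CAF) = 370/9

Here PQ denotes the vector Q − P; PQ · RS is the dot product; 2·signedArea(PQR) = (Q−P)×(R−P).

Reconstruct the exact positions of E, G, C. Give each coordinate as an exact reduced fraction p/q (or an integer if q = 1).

1. C_x = 1/3  [line 2·x + -7·y + -307/9 = 0 ∩ |CD|² = 5440/81]
2. C_y = -43/9  [line 2·x + -7·y + -307/9 = 0 ∩ |CD|² = 5440/81]
   → C = (1/3, -43/9)
3. E_x = -1  [EA · DC = 2720/27 ∩ 2·signedArea(CEF) = -74/9]
4. E_y = -19/3  [EA · DC = 2720/27 ∩ 2·signedArea(CEF) = -74/9]
   → E = (-1, -19/3)
5. G_x = -3/5  [G divides EF with EG:GF = 2/5:3/5]
6. G_y = -17/5  [G divides EF with EG:GF = 2/5:3/5]
   → G = (-3/5, -17/5)

C = (1/3, -43/9)
E = (-1, -19/3)
G = (-3/5, -17/5)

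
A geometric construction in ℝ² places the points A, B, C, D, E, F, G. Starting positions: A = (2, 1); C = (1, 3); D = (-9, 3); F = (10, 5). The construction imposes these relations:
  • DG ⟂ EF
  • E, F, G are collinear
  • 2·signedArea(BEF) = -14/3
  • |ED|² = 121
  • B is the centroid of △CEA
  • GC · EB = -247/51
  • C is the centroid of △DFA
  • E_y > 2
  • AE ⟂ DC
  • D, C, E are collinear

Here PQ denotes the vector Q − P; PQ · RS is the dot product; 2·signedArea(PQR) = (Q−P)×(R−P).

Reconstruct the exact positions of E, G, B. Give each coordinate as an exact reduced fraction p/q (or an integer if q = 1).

B = (5/3, 7/3)
E = (2, 3)
G = (-142/17, 7/17)

1. E_x = 2  [D, C, E are collinear ∩ AE ⟂ DC]
2. E_y = 3  [D, C, E are collinear ∩ AE ⟂ DC]
   → E = (2, 3)
3. G_x = -142/17  [E, F, G are collinear ∩ DG ⟂ EF]
4. G_y = 7/17  [E, F, G are collinear ∩ DG ⟂ EF]
   → G = (-142/17, 7/17)
5. B_x = 5/3  [B is the centroid of △CEA]
6. B_y = 7/3  [B is the centroid of △CEA]
   → B = (5/3, 7/3)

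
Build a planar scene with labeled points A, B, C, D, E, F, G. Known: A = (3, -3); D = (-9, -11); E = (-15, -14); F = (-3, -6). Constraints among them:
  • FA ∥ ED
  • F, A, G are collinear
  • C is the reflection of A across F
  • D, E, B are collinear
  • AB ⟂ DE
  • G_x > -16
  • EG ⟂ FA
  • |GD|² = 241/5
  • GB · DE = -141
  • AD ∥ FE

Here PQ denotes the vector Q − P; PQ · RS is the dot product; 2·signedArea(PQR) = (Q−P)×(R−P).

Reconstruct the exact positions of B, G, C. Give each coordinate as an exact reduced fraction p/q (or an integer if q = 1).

B = (19/5, -23/5)
C = (-9, -9)
G = (-79/5, -62/5)

1. B_x = 19/5  [D, E, B are collinear ∩ AB ⟂ DE]
2. B_y = -23/5  [D, E, B are collinear ∩ AB ⟂ DE]
   → B = (19/5, -23/5)
3. G_x = -79/5  [F, A, G are collinear ∩ EG ⟂ FA]
4. G_y = -62/5  [F, A, G are collinear ∩ EG ⟂ FA]
   → G = (-79/5, -62/5)
5. C_x = -9  [C is the reflection of A across F]
6. C_y = -9  [C is the reflection of A across F]
   → C = (-9, -9)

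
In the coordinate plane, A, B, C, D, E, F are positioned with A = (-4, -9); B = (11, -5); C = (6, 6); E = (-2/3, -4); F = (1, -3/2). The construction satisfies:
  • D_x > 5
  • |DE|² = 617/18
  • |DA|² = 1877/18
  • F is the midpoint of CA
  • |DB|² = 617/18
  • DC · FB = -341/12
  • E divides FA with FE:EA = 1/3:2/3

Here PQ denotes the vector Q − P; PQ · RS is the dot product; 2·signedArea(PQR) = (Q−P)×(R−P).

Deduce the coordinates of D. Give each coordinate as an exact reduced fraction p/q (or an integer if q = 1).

D = (31/6, -9/2)

1. D_x = 31/6  [line -10·x + 7/2·y + 809/12 = 0 ∩ |DA|² = 1877/18]
2. D_y = -9/2  [line -10·x + 7/2·y + 809/12 = 0 ∩ |DA|² = 1877/18]
   → D = (31/6, -9/2)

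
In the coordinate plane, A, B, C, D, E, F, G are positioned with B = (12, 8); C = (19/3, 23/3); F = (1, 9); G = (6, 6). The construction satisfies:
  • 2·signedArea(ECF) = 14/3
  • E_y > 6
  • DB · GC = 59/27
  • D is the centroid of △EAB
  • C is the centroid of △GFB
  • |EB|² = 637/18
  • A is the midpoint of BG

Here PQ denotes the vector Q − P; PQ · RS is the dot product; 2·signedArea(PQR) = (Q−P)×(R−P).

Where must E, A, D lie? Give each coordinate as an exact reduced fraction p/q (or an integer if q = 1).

A = (9, 7)
D = (163/18, 131/18)
E = (37/6, 41/6)

1. E_x = 37/6  [line -4/3·x + -16/3·y + 134/3 = 0 ∩ |EB|² = 637/18]
2. E_y = 41/6  [line -4/3·x + -16/3·y + 134/3 = 0 ∩ |EB|² = 637/18]
   → E = (37/6, 41/6)
3. A_x = 9  [A is the midpoint of BG]
4. A_y = 7  [A is the midpoint of BG]
   → A = (9, 7)
5. D_x = 163/18  [D is the centroid of △EAB]
6. D_y = 131/18  [D is the centroid of △EAB]
   → D = (163/18, 131/18)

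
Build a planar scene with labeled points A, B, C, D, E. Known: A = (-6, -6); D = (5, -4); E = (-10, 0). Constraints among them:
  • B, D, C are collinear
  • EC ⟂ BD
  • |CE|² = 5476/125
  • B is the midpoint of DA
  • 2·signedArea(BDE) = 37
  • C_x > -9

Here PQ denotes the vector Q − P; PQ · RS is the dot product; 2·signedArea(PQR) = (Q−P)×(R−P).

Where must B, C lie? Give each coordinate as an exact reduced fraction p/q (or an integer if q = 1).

1. B_x = -1/2  [B is the midpoint of DA]
2. B_y = -5  [B is the midpoint of DA]
   → B = (-1/2, -5)
3. C_x = -1102/125  [B, D, C are collinear ∩ EC ⟂ BD]
4. C_y = -814/125  [B, D, C are collinear ∩ EC ⟂ BD]
   → C = (-1102/125, -814/125)

B = (-1/2, -5)
C = (-1102/125, -814/125)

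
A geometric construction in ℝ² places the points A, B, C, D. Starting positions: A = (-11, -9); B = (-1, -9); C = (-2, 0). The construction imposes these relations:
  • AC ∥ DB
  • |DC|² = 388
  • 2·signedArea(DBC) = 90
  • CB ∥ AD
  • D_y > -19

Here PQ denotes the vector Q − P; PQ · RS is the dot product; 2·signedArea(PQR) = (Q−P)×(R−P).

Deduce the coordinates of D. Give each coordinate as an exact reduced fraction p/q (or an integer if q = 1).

D = (-10, -18)

1. D_x = -10  [AC ∥ DB ∩ CB ∥ AD]
2. D_y = -18  [AC ∥ DB ∩ CB ∥ AD]
   → D = (-10, -18)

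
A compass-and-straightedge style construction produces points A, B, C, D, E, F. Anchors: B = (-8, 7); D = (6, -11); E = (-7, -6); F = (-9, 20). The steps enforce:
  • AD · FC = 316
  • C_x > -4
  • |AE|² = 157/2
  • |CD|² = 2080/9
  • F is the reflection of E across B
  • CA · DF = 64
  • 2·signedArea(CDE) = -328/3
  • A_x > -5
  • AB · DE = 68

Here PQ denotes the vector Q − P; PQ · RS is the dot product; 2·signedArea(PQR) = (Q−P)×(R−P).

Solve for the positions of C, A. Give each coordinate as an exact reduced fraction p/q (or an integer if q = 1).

1. A_x = -9/2  [line 13·x + -5·y + 71 = 0 ∩ |AE|² = 157/2]
2. A_y = 5/2  [line 13·x + -5·y + 71 = 0 ∩ |AE|² = 157/2]
   → A = (-9/2, 5/2)
3. C_x = -10/3  [2·signedArea(CDE) = -328/3 ∩ AD · FC = 316]
4. C_y = 1  [2·signedArea(CDE) = -328/3 ∩ AD · FC = 316]
   → C = (-10/3, 1)

A = (-9/2, 5/2)
C = (-10/3, 1)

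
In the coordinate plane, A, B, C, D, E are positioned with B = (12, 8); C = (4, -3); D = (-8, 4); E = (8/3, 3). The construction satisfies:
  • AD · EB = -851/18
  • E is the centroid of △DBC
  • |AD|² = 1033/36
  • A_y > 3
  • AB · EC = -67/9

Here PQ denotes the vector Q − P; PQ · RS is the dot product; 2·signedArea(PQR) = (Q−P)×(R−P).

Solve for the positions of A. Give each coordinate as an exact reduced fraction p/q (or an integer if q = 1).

1. A_x = -8/3  [AB · EC = -67/9 ∩ AD · EB = -851/18]
2. A_y = 7/2  [AB · EC = -67/9 ∩ AD · EB = -851/18]
   → A = (-8/3, 7/2)

A = (-8/3, 7/2)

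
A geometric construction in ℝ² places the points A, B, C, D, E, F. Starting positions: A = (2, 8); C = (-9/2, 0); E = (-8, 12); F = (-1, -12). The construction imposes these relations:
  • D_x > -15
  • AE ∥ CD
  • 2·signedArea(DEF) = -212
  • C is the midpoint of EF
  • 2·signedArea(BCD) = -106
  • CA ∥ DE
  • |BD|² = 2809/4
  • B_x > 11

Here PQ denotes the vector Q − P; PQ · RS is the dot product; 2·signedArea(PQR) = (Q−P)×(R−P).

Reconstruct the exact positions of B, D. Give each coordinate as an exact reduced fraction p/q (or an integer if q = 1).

1. D_x = -29/2  [CA ∥ DE ∩ AE ∥ CD]
2. D_y = 4  [CA ∥ DE ∩ AE ∥ CD]
   → D = (-29/2, 4)
3. B_x = 12  [line -4·x + -10·y + 88 = 0 ∩ |BD|² = 2809/4]
4. B_y = 4  [line -4·x + -10·y + 88 = 0 ∩ |BD|² = 2809/4]
   → B = (12, 4)

B = (12, 4)
D = (-29/2, 4)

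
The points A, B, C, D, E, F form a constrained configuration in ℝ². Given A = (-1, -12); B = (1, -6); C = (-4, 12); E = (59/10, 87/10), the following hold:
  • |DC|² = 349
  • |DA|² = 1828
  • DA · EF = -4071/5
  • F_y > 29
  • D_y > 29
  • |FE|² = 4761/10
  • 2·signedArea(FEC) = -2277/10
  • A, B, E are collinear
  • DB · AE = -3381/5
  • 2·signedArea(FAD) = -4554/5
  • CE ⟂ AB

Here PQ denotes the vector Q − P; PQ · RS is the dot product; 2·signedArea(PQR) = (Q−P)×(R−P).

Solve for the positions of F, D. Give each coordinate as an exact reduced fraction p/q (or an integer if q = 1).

1. F_x = 64/5  [line -33/10·x + -99/10·y + 3333/10 = 0 ∩ |FE|² = 4761/10]
2. F_y = 147/5  [line -33/10·x + -99/10·y + 3333/10 = 0 ∩ |FE|² = 4761/10]
   → F = (64/5, 147/5)
3. D_x = -9  [2·signedArea(FAD) = -4554/5 ∩ DB · AE = -3381/5]
4. D_y = 30  [2·signedArea(FAD) = -4554/5 ∩ DB · AE = -3381/5]
   → D = (-9, 30)

D = (-9, 30)
F = (64/5, 147/5)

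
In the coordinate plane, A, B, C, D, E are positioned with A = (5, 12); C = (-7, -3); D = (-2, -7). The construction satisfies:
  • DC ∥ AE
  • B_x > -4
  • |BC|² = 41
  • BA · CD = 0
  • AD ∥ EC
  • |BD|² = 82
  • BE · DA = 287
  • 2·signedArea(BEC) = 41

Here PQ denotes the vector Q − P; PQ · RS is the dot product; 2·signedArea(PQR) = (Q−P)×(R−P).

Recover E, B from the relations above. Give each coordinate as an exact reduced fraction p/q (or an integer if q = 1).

1. E_x = 0  [AD ∥ EC ∩ DC ∥ AE]
2. E_y = 16  [AD ∥ EC ∩ DC ∥ AE]
   → E = (0, 16)
3. B_x = -3  [BA · CD = 0 ∩ 2·signedArea(BEC) = 41]
4. B_y = 2  [BA · CD = 0 ∩ 2·signedArea(BEC) = 41]
   → B = (-3, 2)

B = (-3, 2)
E = (0, 16)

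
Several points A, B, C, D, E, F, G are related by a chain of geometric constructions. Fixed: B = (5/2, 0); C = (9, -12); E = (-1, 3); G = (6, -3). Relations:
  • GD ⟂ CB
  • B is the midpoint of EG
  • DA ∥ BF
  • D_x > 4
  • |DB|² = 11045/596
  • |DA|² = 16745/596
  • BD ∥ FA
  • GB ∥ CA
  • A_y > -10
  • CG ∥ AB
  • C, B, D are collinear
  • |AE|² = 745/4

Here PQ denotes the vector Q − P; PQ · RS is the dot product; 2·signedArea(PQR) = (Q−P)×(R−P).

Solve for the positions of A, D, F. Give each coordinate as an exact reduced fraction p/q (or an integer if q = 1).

A = (11/2, -9)
D = (678/149, -564/149)
F = (514/149, -777/149)

1. A_x = 11/2  [CG ∥ AB ∩ GB ∥ CA]
2. A_y = -9  [CG ∥ AB ∩ GB ∥ CA]
   → A = (11/2, -9)
3. D_x = 678/149  [C, B, D are collinear ∩ GD ⟂ CB]
4. D_y = -564/149  [C, B, D are collinear ∩ GD ⟂ CB]
   → D = (678/149, -564/149)
5. F_x = 514/149  [BD ∥ FA ∩ DA ∥ BF]
6. F_y = -777/149  [BD ∥ FA ∩ DA ∥ BF]
   → F = (514/149, -777/149)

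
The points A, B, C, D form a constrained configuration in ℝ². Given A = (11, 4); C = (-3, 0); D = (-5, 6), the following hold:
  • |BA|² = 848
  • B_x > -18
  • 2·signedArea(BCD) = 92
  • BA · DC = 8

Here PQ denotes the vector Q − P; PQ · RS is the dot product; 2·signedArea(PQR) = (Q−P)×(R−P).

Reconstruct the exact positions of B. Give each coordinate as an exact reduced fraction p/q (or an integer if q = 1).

B = (-17, -4)

1. B_x = -17  [BA · DC = 8 ∩ 2·signedArea(BCD) = 92]
2. B_y = -4  [BA · DC = 8 ∩ 2·signedArea(BCD) = 92]
   → B = (-17, -4)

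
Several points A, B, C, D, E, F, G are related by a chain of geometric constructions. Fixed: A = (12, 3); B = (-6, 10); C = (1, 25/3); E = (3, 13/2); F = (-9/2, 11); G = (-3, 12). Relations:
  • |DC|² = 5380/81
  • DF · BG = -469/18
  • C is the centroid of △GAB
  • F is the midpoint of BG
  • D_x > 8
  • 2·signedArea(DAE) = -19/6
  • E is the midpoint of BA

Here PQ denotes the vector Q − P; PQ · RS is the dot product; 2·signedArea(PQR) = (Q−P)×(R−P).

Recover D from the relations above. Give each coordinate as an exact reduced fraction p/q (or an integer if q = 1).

D = (25/3, 43/9)

1. D_x = 25/3  [DF · BG = -469/18 ∩ 2·signedArea(DAE) = -19/6]
2. D_y = 43/9  [DF · BG = -469/18 ∩ 2·signedArea(DAE) = -19/6]
   → D = (25/3, 43/9)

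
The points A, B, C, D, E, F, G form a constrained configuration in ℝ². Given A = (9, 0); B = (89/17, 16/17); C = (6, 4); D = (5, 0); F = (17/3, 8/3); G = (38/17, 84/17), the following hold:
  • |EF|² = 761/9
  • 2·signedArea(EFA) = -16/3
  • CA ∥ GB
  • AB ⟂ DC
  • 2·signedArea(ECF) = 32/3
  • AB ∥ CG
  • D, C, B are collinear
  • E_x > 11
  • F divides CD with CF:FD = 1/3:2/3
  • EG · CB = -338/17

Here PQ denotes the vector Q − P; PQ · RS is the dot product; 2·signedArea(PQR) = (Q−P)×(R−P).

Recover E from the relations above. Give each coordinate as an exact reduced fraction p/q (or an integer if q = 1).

1. E_x = 12  [2·signedArea(ECF) = 32/3 ∩ 2·signedArea(EFA) = -16/3]
2. E_y = -4  [2·signedArea(ECF) = 32/3 ∩ 2·signedArea(EFA) = -16/3]
   → E = (12, -4)

E = (12, -4)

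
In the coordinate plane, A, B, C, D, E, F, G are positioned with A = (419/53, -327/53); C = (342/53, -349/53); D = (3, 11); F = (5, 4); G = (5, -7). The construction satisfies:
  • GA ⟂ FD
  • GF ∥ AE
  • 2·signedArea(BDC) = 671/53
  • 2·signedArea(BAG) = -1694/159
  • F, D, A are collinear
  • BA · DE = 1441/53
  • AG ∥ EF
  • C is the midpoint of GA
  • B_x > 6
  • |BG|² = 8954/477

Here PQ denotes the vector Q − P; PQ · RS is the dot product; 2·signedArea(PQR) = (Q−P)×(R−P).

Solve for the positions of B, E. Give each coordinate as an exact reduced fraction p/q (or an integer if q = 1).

B = (342/53, -464/159)
E = (419/53, 256/53)

1. B_x = 342/53  [2·signedArea(BDC) = 671/53 ∩ 2·signedArea(BAG) = -1694/159]
2. B_y = -464/159  [2·signedArea(BDC) = 671/53 ∩ 2·signedArea(BAG) = -1694/159]
   → B = (342/53, -464/159)
3. E_x = 419/53  [BA · DE = 1441/53 ∩ AG ∥ EF]
4. E_y = 256/53  [BA · DE = 1441/53 ∩ AG ∥ EF]
   → E = (419/53, 256/53)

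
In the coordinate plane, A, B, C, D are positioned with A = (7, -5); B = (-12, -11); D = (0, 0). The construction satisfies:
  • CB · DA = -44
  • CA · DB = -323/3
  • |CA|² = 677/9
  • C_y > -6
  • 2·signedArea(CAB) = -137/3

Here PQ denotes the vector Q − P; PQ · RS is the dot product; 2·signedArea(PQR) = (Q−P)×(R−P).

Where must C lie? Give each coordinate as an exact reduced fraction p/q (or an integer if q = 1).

C = (-5/3, -16/3)

1. C_x = -5/3  [2·signedArea(CAB) = -137/3 ∩ CB · DA = -44]
2. C_y = -16/3  [2·signedArea(CAB) = -137/3 ∩ CB · DA = -44]
   → C = (-5/3, -16/3)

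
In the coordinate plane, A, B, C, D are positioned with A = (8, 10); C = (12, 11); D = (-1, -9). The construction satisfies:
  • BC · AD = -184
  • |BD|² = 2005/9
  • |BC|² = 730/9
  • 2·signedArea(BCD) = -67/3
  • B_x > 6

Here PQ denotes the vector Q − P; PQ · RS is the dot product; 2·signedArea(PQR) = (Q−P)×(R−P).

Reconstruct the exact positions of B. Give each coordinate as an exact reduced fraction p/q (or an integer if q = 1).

1. B_x = 19/3  [2·signedArea(BCD) = -67/3 ∩ BC · AD = -184]
2. B_y = 4  [2·signedArea(BCD) = -67/3 ∩ BC · AD = -184]
   → B = (19/3, 4)

B = (19/3, 4)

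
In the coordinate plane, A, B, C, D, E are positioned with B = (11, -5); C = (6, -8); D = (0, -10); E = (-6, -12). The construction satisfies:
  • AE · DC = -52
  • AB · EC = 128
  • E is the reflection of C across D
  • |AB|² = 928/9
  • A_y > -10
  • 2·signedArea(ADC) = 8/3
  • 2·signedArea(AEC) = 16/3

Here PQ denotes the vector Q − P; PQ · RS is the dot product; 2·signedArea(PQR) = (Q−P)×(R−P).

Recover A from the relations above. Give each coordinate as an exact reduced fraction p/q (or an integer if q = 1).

1. A_x = 5/3  [AB · EC = 128 ∩ 2·signedArea(ADC) = 8/3]
2. A_y = -9  [AB · EC = 128 ∩ 2·signedArea(ADC) = 8/3]
   → A = (5/3, -9)

A = (5/3, -9)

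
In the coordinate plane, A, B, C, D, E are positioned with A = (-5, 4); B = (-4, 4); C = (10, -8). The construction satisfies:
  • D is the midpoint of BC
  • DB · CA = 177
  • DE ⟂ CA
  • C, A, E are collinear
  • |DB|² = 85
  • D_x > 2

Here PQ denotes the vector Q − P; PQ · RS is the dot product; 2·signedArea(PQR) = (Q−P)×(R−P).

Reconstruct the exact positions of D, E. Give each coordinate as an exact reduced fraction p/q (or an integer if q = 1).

D = (3, -2)
E = (115/41, -92/41)

1. D_x = 3  [D is the midpoint of BC]
2. D_y = -2  [D is the midpoint of BC]
   → D = (3, -2)
3. E_x = 115/41  [C, A, E are collinear ∩ DE ⟂ CA]
4. E_y = -92/41  [C, A, E are collinear ∩ DE ⟂ CA]
   → E = (115/41, -92/41)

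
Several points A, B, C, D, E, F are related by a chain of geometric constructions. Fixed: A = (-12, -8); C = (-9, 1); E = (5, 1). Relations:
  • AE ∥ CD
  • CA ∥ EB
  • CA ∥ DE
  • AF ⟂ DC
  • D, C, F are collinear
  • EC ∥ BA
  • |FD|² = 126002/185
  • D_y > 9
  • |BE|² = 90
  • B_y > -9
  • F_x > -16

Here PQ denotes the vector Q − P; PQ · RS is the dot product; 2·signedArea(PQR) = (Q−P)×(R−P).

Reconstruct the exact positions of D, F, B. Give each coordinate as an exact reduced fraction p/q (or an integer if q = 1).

1. D_x = 8  [CA ∥ DE ∩ AE ∥ CD]
2. D_y = 10  [CA ∥ DE ∩ AE ∥ CD]
   → D = (8, 10)
3. F_x = -2787/185  [D, C, F are collinear ∩ AF ⟂ DC]
4. F_y = -409/185  [D, C, F are collinear ∩ AF ⟂ DC]
   → F = (-2787/185, -409/185)
5. B_x = 2  [EC ∥ BA ∩ CA ∥ EB]
6. B_y = -8  [EC ∥ BA ∩ CA ∥ EB]
   → B = (2, -8)

B = (2, -8)
D = (8, 10)
F = (-2787/185, -409/185)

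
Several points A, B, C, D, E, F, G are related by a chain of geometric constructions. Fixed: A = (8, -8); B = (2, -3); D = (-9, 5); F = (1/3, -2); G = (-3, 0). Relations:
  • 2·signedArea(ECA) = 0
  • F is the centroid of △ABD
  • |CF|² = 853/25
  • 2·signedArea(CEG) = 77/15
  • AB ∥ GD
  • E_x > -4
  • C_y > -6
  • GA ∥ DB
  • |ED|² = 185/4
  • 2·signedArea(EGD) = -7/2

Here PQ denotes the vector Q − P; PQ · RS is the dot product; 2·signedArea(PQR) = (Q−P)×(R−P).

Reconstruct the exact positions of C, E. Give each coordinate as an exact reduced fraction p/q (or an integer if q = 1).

1. E_x = -7/2  [line -5·x + -6·y + -23/2 = 0 ∩ |ED|² = 185/4]
2. E_y = 1  [line -5·x + -6·y + -23/2 = 0 ∩ |ED|² = 185/4]
   → E = (-7/2, 1)
3. C_x = 74/15  [2·signedArea(CEG) = 77/15 ∩ 2·signedArea(ECA) = 0]
4. C_y = -28/5  [2·signedArea(CEG) = 77/15 ∩ 2·signedArea(ECA) = 0]
   → C = (74/15, -28/5)

C = (74/15, -28/5)
E = (-7/2, 1)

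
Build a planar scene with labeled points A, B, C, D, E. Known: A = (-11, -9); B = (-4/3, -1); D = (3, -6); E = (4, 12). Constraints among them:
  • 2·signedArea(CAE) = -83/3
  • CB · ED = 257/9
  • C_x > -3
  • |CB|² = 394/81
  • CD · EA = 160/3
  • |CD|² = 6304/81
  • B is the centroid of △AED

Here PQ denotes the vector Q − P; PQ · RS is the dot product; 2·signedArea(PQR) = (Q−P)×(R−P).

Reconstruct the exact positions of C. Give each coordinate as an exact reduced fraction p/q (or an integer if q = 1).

C = (-25/9, 2/3)

1. C_x = -25/9  [2·signedArea(CAE) = -83/3 ∩ CD · EA = 160/3]
2. C_y = 2/3  [2·signedArea(CAE) = -83/3 ∩ CD · EA = 160/3]
   → C = (-25/9, 2/3)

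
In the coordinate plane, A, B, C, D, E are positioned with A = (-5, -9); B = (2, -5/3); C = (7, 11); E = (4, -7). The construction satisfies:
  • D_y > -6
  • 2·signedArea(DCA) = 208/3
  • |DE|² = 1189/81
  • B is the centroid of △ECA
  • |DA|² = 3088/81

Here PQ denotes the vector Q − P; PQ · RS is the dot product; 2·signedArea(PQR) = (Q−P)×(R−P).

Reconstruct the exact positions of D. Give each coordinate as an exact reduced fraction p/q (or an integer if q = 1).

1. D_x = 1/3  [line 20·x + -12·y + -232/3 = 0 ∩ |DA|² = 3088/81]
2. D_y = -53/9  [line 20·x + -12·y + -232/3 = 0 ∩ |DA|² = 3088/81]
   → D = (1/3, -53/9)

D = (1/3, -53/9)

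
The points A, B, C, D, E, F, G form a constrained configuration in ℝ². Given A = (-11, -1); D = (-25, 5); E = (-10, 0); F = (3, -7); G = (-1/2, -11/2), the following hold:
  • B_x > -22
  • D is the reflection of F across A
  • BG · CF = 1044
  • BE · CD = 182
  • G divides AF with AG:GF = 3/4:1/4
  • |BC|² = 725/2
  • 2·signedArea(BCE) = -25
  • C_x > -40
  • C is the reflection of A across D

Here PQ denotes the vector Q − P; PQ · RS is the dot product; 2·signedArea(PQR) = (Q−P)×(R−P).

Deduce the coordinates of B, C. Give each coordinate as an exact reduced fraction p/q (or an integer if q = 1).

1. C_x = -39  [C is the reflection of A across D]
2. C_y = 11  [C is the reflection of A across D]
   → C = (-39, 11)
3. B_x = -43/2  [2·signedArea(BCE) = -25 ∩ BG · CF = 1044]
4. B_y = 7/2  [2·signedArea(BCE) = -25 ∩ BG · CF = 1044]
   → B = (-43/2, 7/2)

B = (-43/2, 7/2)
C = (-39, 11)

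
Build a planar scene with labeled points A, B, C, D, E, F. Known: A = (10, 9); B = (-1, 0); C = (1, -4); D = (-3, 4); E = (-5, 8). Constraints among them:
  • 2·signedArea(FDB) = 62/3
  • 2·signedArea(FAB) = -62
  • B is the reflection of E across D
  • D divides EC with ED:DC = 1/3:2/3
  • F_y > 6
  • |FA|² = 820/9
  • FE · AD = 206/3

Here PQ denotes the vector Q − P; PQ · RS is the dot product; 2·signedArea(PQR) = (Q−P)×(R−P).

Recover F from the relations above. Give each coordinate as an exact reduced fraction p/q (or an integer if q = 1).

1. F_x = 2/3  [2·signedArea(FAB) = -62 ∩ FE · AD = 206/3]
2. F_y = 7  [2·signedArea(FAB) = -62 ∩ FE · AD = 206/3]
   → F = (2/3, 7)

F = (2/3, 7)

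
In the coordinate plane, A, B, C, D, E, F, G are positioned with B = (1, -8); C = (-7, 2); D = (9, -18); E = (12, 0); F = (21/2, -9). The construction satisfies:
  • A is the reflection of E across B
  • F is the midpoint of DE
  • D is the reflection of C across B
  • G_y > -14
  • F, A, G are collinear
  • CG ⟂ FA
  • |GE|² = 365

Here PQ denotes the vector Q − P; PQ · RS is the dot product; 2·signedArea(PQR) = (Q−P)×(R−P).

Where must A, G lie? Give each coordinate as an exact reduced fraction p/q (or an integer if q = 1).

1. A_x = -10  [A is the reflection of E across B]
2. A_y = -16  [A is the reflection of E across B]
   → A = (-10, -16)
3. G_x = -3395/1877  [F, A, G are collinear ∩ CG ⟂ FA]
4. G_y = -24782/1877  [F, A, G are collinear ∩ CG ⟂ FA]
   → G = (-3395/1877, -24782/1877)

A = (-10, -16)
G = (-3395/1877, -24782/1877)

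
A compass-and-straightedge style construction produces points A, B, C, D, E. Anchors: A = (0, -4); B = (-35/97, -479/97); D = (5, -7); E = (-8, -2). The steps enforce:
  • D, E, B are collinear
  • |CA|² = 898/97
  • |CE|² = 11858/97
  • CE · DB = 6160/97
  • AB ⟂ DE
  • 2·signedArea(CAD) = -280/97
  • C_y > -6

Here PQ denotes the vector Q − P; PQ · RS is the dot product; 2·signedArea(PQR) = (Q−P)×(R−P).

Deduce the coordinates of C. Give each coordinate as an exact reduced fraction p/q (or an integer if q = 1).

1. C_x = 225/97  [CE · DB = 6160/97 ∩ 2·signedArea(CAD) = -280/97]
2. C_y = -579/97  [CE · DB = 6160/97 ∩ 2·signedArea(CAD) = -280/97]
   → C = (225/97, -579/97)

C = (225/97, -579/97)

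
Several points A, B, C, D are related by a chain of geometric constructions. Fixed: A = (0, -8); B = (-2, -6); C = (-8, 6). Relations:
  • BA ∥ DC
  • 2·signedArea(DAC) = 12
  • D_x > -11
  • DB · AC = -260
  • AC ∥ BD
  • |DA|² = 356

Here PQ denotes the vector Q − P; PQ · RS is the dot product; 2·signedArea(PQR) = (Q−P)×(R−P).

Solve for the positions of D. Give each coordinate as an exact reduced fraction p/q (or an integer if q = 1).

1. D_x = -10  [BA ∥ DC ∩ AC ∥ BD]
2. D_y = 8  [BA ∥ DC ∩ AC ∥ BD]
   → D = (-10, 8)

D = (-10, 8)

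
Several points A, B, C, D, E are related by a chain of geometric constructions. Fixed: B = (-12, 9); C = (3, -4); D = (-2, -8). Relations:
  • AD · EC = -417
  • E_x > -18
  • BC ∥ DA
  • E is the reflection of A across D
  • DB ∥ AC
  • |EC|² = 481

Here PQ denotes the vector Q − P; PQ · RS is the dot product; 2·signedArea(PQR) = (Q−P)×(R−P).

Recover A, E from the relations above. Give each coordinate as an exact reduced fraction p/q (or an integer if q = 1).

A = (13, -21)
E = (-17, 5)

1. A_x = 13  [DB ∥ AC ∩ BC ∥ DA]
2. A_y = -21  [DB ∥ AC ∩ BC ∥ DA]
   → A = (13, -21)
3. E_x = -17  [E is the reflection of A across D]
4. E_y = 5  [E is the reflection of A across D]
   → E = (-17, 5)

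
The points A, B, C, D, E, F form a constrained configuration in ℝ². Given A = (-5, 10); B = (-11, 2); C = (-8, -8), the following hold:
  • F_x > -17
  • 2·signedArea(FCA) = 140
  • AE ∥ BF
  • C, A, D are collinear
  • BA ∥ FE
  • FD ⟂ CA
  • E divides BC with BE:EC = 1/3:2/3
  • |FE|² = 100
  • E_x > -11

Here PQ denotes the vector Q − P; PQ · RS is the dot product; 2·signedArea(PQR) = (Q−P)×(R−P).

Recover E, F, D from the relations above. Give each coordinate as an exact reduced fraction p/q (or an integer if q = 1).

D = (-312/37, -392/37)
E = (-10, -4/3)
F = (-16, -28/3)

1. E_x = -10  [E divides BC with BE:EC = 1/3:2/3]
2. E_y = -4/3  [E divides BC with BE:EC = 1/3:2/3]
   → E = (-10, -4/3)
3. F_x = -16  [BA ∥ FE ∩ AE ∥ BF]
4. F_y = -28/3  [BA ∥ FE ∩ AE ∥ BF]
   → F = (-16, -28/3)
5. D_x = -312/37  [C, A, D are collinear ∩ FD ⟂ CA]
6. D_y = -392/37  [C, A, D are collinear ∩ FD ⟂ CA]
   → D = (-312/37, -392/37)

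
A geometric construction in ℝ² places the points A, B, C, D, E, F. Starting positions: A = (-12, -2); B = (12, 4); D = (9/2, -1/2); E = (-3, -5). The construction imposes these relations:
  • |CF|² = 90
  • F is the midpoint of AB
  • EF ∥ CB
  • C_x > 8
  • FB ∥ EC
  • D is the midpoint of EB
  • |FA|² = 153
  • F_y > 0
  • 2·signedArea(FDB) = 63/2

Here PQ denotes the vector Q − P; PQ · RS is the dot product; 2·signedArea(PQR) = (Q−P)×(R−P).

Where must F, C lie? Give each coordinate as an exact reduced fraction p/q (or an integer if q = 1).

1. F_x = 0  [F is the midpoint of AB]
2. F_y = 1  [F is the midpoint of AB]
   → F = (0, 1)
3. C_x = 9  [EF ∥ CB ∩ FB ∥ EC]
4. C_y = -2  [EF ∥ CB ∩ FB ∥ EC]
   → C = (9, -2)

C = (9, -2)
F = (0, 1)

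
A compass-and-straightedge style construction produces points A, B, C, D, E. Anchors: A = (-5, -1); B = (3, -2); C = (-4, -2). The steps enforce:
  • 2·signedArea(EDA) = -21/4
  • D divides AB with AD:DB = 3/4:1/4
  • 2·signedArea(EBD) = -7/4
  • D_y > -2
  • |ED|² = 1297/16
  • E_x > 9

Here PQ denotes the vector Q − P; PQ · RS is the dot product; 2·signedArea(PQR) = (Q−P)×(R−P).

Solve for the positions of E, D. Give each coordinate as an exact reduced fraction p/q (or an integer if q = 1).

D = (1, -7/4)
E = (10, -2)

1. D_x = 1  [D divides AB with AD:DB = 3/4:1/4]
2. D_y = -7/4  [D divides AB with AD:DB = 3/4:1/4]
   → D = (1, -7/4)
3. E_x = 10  [line -3/4·x + -6·y + -9/2 = 0 ∩ |ED|² = 1297/16]
4. E_y = -2  [line -3/4·x + -6·y + -9/2 = 0 ∩ |ED|² = 1297/16]
   → E = (10, -2)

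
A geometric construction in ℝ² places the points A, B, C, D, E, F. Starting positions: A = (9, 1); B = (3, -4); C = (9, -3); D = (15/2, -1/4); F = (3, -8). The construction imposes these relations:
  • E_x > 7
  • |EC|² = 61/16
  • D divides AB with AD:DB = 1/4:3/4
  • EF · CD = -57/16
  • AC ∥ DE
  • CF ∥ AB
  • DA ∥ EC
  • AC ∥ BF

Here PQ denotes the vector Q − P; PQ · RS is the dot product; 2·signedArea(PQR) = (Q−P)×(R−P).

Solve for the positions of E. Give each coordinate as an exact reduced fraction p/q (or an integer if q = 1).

E = (15/2, -17/4)

1. E_x = 15/2  [DA ∥ EC ∩ AC ∥ DE]
2. E_y = -17/4  [DA ∥ EC ∩ AC ∥ DE]
   → E = (15/2, -17/4)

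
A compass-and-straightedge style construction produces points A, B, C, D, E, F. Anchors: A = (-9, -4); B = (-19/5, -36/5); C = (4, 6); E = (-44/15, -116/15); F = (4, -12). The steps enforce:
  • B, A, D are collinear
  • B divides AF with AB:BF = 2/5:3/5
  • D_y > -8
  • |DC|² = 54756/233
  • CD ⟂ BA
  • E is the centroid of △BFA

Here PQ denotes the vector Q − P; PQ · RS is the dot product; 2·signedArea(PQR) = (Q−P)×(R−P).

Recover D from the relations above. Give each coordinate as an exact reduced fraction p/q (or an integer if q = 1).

D = (-940/233, -1644/233)

1. D_x = -940/233  [B, A, D are collinear ∩ CD ⟂ BA]
2. D_y = -1644/233  [B, A, D are collinear ∩ CD ⟂ BA]
   → D = (-940/233, -1644/233)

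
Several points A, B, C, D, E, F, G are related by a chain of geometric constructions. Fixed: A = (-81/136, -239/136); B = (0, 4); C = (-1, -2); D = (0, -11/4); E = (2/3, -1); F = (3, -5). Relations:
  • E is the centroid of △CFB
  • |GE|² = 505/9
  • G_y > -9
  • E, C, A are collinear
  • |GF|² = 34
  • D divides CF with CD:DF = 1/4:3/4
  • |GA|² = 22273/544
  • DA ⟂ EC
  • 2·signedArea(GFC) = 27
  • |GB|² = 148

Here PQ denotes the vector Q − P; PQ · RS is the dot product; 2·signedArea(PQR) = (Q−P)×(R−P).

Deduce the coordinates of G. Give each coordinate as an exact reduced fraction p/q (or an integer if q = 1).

1. G_x = -2  [line -3·x + -4·y + -38 = 0 ∩ |GF|² = 34]
2. G_y = -8  [line -3·x + -4·y + -38 = 0 ∩ |GF|² = 34]
   → G = (-2, -8)

G = (-2, -8)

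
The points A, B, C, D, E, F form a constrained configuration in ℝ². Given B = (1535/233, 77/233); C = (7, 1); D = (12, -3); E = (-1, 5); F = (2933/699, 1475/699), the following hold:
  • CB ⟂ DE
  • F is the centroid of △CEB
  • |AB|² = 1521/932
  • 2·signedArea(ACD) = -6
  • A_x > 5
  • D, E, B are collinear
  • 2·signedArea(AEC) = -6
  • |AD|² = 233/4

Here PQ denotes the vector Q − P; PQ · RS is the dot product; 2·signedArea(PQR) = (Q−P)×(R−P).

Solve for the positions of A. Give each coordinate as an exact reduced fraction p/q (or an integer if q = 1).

1. A_x = 11/2  [2·signedArea(ACD) = -6 ∩ 2·signedArea(AEC) = -6]
2. A_y = 1  [2·signedArea(ACD) = -6 ∩ 2·signedArea(AEC) = -6]
   → A = (11/2, 1)

A = (11/2, 1)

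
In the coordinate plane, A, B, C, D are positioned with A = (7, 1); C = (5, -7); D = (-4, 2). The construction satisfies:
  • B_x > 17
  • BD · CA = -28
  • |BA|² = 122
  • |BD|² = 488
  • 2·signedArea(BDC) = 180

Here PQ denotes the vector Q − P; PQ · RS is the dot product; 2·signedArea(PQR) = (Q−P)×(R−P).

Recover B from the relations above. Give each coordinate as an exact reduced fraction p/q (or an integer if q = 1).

B = (18, 0)

1. B_x = 18  [BD · CA = -28 ∩ 2·signedArea(BDC) = 180]
2. B_y = 0  [BD · CA = -28 ∩ 2·signedArea(BDC) = 180]
   → B = (18, 0)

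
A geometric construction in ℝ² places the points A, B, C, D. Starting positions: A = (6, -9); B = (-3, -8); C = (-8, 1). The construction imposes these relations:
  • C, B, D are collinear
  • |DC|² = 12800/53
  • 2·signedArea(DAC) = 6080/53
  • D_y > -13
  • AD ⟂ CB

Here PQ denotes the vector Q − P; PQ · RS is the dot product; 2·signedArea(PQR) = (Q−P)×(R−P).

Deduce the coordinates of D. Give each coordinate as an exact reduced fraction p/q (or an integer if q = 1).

D = (-24/53, -667/53)

1. D_x = -24/53  [C, B, D are collinear ∩ AD ⟂ CB]
2. D_y = -667/53  [C, B, D are collinear ∩ AD ⟂ CB]
   → D = (-24/53, -667/53)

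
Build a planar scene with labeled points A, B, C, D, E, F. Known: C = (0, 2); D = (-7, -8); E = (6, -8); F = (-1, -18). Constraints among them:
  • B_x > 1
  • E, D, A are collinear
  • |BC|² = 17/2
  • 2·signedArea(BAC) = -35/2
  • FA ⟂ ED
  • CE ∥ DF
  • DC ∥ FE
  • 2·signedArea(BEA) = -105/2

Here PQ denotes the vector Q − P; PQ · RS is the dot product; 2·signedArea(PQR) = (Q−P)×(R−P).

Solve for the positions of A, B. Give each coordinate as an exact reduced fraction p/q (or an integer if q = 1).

1. A_x = -1  [E, D, A are collinear ∩ FA ⟂ ED]
2. A_y = -8  [E, D, A are collinear ∩ FA ⟂ ED]
   → A = (-1, -8)
3. B_x = 3/2  [2·signedArea(BAC) = -35/2 ∩ 2·signedArea(BEA) = -105/2]
4. B_y = -1/2  [2·signedArea(BAC) = -35/2 ∩ 2·signedArea(BEA) = -105/2]
   → B = (3/2, -1/2)

A = (-1, -8)
B = (3/2, -1/2)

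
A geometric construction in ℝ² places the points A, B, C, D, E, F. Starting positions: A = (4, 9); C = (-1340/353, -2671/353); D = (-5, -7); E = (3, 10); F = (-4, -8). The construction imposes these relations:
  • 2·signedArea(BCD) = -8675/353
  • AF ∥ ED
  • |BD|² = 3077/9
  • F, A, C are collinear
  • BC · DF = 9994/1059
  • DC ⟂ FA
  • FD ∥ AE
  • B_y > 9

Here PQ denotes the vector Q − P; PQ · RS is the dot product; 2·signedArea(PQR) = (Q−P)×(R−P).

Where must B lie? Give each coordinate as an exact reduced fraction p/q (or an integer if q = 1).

1. B_x = 11/3  [2·signedArea(BCD) = -8675/353 ∩ BC · DF = 9994/1059]
2. B_y = 28/3  [2·signedArea(BCD) = -8675/353 ∩ BC · DF = 9994/1059]
   → B = (11/3, 28/3)

B = (11/3, 28/3)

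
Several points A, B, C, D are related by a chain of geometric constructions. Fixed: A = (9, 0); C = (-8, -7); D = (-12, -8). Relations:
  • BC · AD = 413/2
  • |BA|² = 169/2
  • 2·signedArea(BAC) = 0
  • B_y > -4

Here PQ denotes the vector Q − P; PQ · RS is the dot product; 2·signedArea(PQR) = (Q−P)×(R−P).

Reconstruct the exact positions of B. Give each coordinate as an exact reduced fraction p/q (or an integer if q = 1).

1. B_x = 1/2  [2·signedArea(BAC) = 0 ∩ BC · AD = 413/2]
2. B_y = -7/2  [2·signedArea(BAC) = 0 ∩ BC · AD = 413/2]
   → B = (1/2, -7/2)

B = (1/2, -7/2)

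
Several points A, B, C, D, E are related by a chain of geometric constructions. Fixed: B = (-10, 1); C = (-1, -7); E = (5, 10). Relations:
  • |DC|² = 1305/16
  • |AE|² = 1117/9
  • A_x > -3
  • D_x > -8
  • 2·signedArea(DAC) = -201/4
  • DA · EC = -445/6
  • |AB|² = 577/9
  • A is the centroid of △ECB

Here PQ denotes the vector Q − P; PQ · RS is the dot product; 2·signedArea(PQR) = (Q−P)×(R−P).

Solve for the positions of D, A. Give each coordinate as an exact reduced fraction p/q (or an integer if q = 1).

1. A_x = -2  [A is the centroid of △ECB]
2. A_y = 4/3  [A is the centroid of △ECB]
   → A = (-2, 4/3)
3. D_x = -31/4  [DA · EC = -445/6 ∩ 2·signedArea(DAC) = -201/4]
4. D_y = -1  [DA · EC = -445/6 ∩ 2·signedArea(DAC) = -201/4]
   → D = (-31/4, -1)

A = (-2, 4/3)
D = (-31/4, -1)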